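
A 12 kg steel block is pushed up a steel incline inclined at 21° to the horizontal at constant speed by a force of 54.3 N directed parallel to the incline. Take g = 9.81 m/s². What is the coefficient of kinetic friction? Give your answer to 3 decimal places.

At constant speed ΣF = 0 along the incline. The applied 54.3 N acts up the slope; the weight component mg sin 21° = 42.187 N and kinetic friction μN both act down the slope.
So 54.3 = 42.187 + μ × 109.901, giving μ = (54.3 − 42.187) / 109.901 = 0.1102.

0.110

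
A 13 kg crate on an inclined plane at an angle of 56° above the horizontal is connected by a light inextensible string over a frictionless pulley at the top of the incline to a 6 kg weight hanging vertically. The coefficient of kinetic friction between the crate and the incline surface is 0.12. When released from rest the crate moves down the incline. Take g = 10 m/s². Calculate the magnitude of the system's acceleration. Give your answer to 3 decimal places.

For the crate on the incline: the weight component along the slope is m₁g sin 56° = 13 × 10 × 0.8290 = 107.770 N and the normal force is N = m₁g cos 56° = 72.695 N.
Kinetic friction opposes the crate's motion down the incline: f = μN = 0.12 × 72.695 = 8.723 N acting up the slope.
Newton's second law for the crate (down-slope positive): 107.770 − 8.723 − T = 13 a. For the hanging weight (upward positive): T − 6 × 10 = 6 a.
Adding the two equations eliminates T: 39.047 = 19 a, so a = 2.0551 m/s².

2.055 m/s²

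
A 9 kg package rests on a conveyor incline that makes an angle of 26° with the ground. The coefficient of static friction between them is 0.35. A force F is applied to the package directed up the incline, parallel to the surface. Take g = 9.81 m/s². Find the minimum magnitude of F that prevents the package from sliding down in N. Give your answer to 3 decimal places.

10.930 N

The normal force is N = mg cos 26° = 79.355 N. With F at its minimum the package is on the verge of sliding down, so static friction is at its maximum μ_s N = 0.35 × 79.355 = 27.774 N and acts up the slope.
Equilibrium along the incline: F + μ_s N = mg sin 26°, so F = 38.704 − 27.774 = 10.930 N.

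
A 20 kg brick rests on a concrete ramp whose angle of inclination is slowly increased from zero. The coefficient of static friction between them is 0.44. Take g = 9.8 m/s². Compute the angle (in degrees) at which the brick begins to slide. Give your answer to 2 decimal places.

23.75°

At the threshold of sliding, static friction is at its maximum μ_s N and exactly balances the weight component along the incline: mg sin θ = μ_s mg cos θ.
Hence tan θ = μ_s = 0.44, so θ = arctan(0.44) = 23.7495°.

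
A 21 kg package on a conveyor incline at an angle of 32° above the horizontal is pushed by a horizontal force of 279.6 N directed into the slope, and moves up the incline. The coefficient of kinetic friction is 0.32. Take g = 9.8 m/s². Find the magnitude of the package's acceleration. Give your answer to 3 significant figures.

1.18 m/s²

The horizontal push has components F cos 32° = 279.6 × 0.8480 = 237.101 N up the incline and F sin 32° = 279.6 × 0.5299 = 148.160 N pressing into the surface.
The normal force is therefore N = mg cos 32° + F sin 32° = 174.518 + 148.160 = 322.678 N, and kinetic friction down the slope is μN = 0.32 × 322.678 = 103.257 N.
Along the incline: F cos 32° − mg sin 32° − μN = ma, so 237.101 − 109.053 − 103.257 = 21 a, giving a = 1.1805 m/s².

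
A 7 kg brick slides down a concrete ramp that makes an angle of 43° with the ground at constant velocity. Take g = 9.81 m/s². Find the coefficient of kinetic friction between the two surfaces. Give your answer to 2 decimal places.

At constant velocity the net force along the incline is zero: mg sin 43° = μ mg cos 43°.
So μ = tan 43° = 0.6820 / 0.7314 = 0.9325.

0.93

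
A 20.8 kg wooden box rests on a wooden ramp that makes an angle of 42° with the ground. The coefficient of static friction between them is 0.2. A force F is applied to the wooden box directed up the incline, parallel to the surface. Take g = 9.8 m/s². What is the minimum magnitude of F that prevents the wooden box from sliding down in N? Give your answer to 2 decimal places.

106.10 N

The normal force is N = mg cos 42° = 151.483 N. With F at its minimum the wooden box is on the verge of sliding down, so static friction is at its maximum μ_s N = 0.2 × 151.483 = 30.297 N and acts up the slope.
Equilibrium along the incline: F + μ_s N = mg sin 42°, so F = 136.396 − 30.297 = 106.099 N.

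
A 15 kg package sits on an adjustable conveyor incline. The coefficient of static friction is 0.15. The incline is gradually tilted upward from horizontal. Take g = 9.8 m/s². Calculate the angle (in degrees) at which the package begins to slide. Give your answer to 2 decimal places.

8.53°

At the threshold of sliding, static friction is at its maximum μ_s N and exactly balances the weight component along the incline: mg sin θ = μ_s mg cos θ.
Hence tan θ = μ_s = 0.15, so θ = arctan(0.15) = 8.5308°.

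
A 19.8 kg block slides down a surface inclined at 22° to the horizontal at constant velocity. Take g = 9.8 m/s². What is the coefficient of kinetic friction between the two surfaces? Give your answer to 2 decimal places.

At constant velocity the net force along the incline is zero: mg sin 22° = μ mg cos 22°.
So μ = tan 22° = 0.3746 / 0.9272 = 0.4040.

0.40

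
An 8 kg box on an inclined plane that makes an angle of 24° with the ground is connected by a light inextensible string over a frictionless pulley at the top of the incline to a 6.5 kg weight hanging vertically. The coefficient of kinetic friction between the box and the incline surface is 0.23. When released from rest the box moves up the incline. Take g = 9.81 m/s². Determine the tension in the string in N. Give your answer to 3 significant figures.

56.9 N

For the box on the incline: the weight component along the slope is m₁g sin 24° = 8 × 9.81 × 0.4067 = 31.918 N and the normal force is N = m₁g cos 24° = 71.695 N.
Kinetic friction opposes the box's motion up the incline: f = μN = 0.23 × 71.695 = 16.490 N acting down the slope.
Newton's second law for the box (up-slope positive): T − 31.918 − 16.490 = 8 a. For the hanging weight (downward positive): 6.5 × 9.81 − T = 6.5 a.
Adding the two equations eliminates T: 15.357 = 14.5 a, so a = 1.0591 m/s².
Then from the hanging weight's equation, T = 6.5 × (9.81 − 1.0591) = 56.881 N.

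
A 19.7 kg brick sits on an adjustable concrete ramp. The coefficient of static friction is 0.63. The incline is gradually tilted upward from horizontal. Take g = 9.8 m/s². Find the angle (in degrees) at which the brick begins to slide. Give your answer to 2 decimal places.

32.21°

At the threshold of sliding, static friction is at its maximum μ_s N and exactly balances the weight component along the incline: mg sin θ = μ_s mg cos θ.
Hence tan θ = μ_s = 0.63, so θ = arctan(0.63) = 32.2109°.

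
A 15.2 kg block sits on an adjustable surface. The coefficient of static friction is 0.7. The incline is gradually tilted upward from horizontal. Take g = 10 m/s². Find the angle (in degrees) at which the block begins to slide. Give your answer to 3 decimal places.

At the threshold of sliding, static friction is at its maximum μ_s N and exactly balances the weight component along the incline: mg sin θ = μ_s mg cos θ.
Hence tan θ = μ_s = 0.7, so θ = arctan(0.7) = 34.9920°.

34.992°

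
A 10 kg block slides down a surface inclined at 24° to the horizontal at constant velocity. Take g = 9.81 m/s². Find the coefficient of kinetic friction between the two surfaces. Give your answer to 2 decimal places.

At constant velocity the net force along the incline is zero: mg sin 24° = μ mg cos 24°.
So μ = tan 24° = 0.4067 / 0.9135 = 0.4452.

0.45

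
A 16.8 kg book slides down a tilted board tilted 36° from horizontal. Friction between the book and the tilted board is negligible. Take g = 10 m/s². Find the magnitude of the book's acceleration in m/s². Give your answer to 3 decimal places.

Resolving the weight along the incline: the component pulling the book down the slope is mg sin 36° = 16.8 × 10 × 0.5878 = 98.750 N, and the normal force is N = mg cos 36° = 16.8 × 10 × 0.8090 = 135.912 N.
With no friction the net force along the incline is 98.750 N, so a = g sin 36° = 98.750 / 16.8 = 5.8780 m/s².

5.878 m/s²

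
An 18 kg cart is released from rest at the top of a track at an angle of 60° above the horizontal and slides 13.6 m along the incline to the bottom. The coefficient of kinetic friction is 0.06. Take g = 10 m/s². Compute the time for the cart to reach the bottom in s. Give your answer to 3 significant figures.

The weight component along the incline is mg sin 60° = 155.885 N and the normal force is N = mg cos 60° = 90.000 N.
Friction up the slope is f = μN = 0.06 × 90.000 = 5.400 N, so the net downslope force is 155.885 − 5.400 = 150.485 N and a = 150.485 / 18 = 8.3603 m/s².
Starting from rest, L = ½at², so t = √(2L/a) = √(2 × 13.6 / 8.3603) = 1.8037 s.

1.80 s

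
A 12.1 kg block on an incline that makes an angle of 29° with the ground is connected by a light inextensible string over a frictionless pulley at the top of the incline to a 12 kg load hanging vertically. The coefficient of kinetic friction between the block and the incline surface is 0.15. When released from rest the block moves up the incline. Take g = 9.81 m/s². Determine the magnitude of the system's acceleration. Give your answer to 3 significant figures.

1.85 m/s²

For the block on the incline: the weight component along the slope is m₁g sin 29° = 12.1 × 9.81 × 0.4848 = 57.546 N and the normal force is N = m₁g cos 29° = 103.818 N.
Kinetic friction opposes the block's motion up the incline: f = μN = 0.15 × 103.818 = 15.573 N acting down the slope.
Newton's second law for the block (up-slope positive): T − 57.546 − 15.573 = 12.1 a. For the hanging load (downward positive): 12 × 9.81 − T = 12 a.
Adding the two equations eliminates T: 44.601 = 24.1 a, so a = 1.8507 m/s².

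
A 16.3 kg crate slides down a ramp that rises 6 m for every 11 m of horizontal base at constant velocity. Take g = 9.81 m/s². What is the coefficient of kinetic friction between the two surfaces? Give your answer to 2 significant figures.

At constant velocity the net force along the incline is zero: mg sin 28.61° = μ mg cos 28.61°.
So μ = tan 28.61° = 0.4789 / 0.8779 = 0.5455.

0.55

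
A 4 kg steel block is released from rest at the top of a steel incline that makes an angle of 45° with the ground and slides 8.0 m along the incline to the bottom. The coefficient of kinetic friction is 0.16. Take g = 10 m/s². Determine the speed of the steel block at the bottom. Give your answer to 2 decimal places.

9.75 m/s

The weight component along the incline is mg sin 45° = 28.284 N and the normal force is N = mg cos 45° = 28.284 N.
Friction up the slope is f = μN = 0.16 × 28.284 = 4.525 N, so the net downslope force is 28.284 − 4.525 = 23.759 N and a = 23.759 / 4 = 5.9398 m/s².
Starting from rest over a distance of 8.0 m, v² = 2aL = 2 × 5.9398 × 8.0 = 95.0368, so v = 9.7487 m/s.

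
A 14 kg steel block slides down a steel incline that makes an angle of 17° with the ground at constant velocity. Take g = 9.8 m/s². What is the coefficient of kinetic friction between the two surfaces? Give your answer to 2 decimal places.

0.31

At constant velocity the net force along the incline is zero: mg sin 17° = μ mg cos 17°.
So μ = tan 17° = 0.2924 / 0.9563 = 0.3058.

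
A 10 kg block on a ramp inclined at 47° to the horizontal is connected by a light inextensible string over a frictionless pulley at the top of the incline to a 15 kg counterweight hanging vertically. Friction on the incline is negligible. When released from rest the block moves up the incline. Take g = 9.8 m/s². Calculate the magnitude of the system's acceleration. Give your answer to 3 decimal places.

For the block on the incline: the weight component along the slope is m₁g sin 47° = 10 × 9.8 × 0.7314 = 71.677 N and the normal force is N = m₁g cos 47° = 66.836 N.
Newton's second law for the block (up-slope positive): T − 71.677 = 10 a. For the hanging counterweight (downward positive): 15 × 9.8 − T = 15 a.
Adding the two equations eliminates T: 75.323 = 25 a, so a = 3.0129 m/s².

3.013 m/s²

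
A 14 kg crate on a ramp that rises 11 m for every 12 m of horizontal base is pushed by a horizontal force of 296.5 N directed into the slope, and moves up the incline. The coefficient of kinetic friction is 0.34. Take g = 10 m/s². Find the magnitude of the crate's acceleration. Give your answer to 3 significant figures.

1.48 m/s²

The horizontal push has components F cos 42.51° = 296.5 × 0.7372 = 218.580 N up the incline and F sin 42.51° = 296.5 × 0.6757 = 200.345 N pressing into the surface.
The normal force is therefore N = mg cos 42.51° + F sin 42.51° = 103.208 + 200.345 = 303.553 N, and kinetic friction down the slope is μN = 0.34 × 303.553 = 103.208 N.
Along the incline: F cos 42.51° − mg sin 42.51° − μN = ma, so 218.580 − 94.598 − 103.208 = 14 a, giving a = 1.4839 m/s².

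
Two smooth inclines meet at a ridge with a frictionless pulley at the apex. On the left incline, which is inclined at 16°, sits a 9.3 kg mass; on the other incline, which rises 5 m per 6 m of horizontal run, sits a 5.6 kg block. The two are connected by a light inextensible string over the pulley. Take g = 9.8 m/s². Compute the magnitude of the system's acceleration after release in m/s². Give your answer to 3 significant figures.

0.672 m/s²

Resolve each weight along its own incline: the 9.3 kg mass has component 9.3 × 9.8 × sin 16° = 25.122 N down its slope, and the 5.6 kg mass has 5.6 × 9.8 × sin 39.81° = 35.133 N down its slope.
The 5.6 kg side's 35.133 N exceeds the other side's 25.122 N, so that mass slides down and the 9.3 kg mass slides up. Taking that direction as positive, Newton's second law for the whole system gives 35.133 − 25.122 = (9.3 + 5.6) a, so a = 10.011 / 14.9 = 0.6719 m/s².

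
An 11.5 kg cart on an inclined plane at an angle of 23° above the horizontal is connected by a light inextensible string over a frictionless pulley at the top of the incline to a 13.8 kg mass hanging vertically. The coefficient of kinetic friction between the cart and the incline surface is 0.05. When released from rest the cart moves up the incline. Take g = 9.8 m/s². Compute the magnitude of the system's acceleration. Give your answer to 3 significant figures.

For the cart on the incline: the weight component along the slope is m₁g sin 23° = 11.5 × 9.8 × 0.3907 = 44.032 N and the normal force is N = m₁g cos 23° = 103.741 N.
Kinetic friction opposes the cart's motion up the incline: f = μN = 0.05 × 103.741 = 5.187 N acting down the slope.
Newton's second law for the cart (up-slope positive): T − 44.032 − 5.187 = 11.5 a. For the hanging mass (downward positive): 13.8 × 9.8 − T = 13.8 a.
Adding the two equations eliminates T: 86.021 = 25.3 a, so a = 3.4000 m/s².

3.40 m/s²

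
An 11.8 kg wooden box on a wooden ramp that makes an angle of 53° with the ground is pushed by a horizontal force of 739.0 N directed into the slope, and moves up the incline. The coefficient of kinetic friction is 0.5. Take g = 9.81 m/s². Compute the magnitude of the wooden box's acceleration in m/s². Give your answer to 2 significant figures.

The horizontal push has components F cos 53° = 739.0 × 0.6018 = 444.730 N up the incline and F sin 53° = 739.0 × 0.7986 = 590.165 N pressing into the surface.
The normal force is therefore N = mg cos 53° + F sin 53° = 69.663 + 590.165 = 659.828 N, and kinetic friction down the slope is μN = 0.5 × 659.828 = 329.914 N.
Along the incline: F cos 53° − mg sin 53° − μN = ma, so 444.730 − 92.444 − 329.914 = 11.8 a, giving a = 1.8959 m/s².

1.9 m/s²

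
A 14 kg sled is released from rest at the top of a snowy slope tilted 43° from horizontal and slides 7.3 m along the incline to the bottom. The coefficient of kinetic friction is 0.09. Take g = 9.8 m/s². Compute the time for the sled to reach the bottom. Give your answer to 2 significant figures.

The weight component along the incline is mg sin 43° = 93.570 N and the normal force is N = mg cos 43° = 100.342 N.
Friction up the slope is f = μN = 0.09 × 100.342 = 9.031 N, so the net downslope force is 93.570 − 9.031 = 84.539 N and a = 84.539 / 14 = 6.0385 m/s².
Starting from rest, L = ½at², so t = √(2L/a) = √(2 × 7.3 / 6.0385) = 1.5549 s.

1.6 s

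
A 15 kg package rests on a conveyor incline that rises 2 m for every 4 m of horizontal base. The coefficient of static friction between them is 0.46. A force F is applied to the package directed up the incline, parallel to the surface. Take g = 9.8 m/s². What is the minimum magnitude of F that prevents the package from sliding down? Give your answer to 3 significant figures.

The normal force is N = mg cos 26.57° = 131.481 N. With F at its minimum the package is on the verge of sliding down, so static friction is at its maximum μ_s N = 0.46 × 131.481 = 60.481 N and acts up the slope.
Equilibrium along the incline: F + μ_s N = mg sin 26.57°, so F = 65.740 − 60.481 = 5.259 N.

5.26 N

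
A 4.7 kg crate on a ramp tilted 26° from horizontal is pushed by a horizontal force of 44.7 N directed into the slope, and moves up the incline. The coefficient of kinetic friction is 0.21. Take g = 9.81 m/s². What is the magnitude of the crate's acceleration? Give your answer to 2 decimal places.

1.52 m/s²

The horizontal push has components F cos 26° = 44.7 × 0.8988 = 40.176 N up the incline and F sin 26° = 44.7 × 0.4384 = 19.596 N pressing into the surface.
The normal force is therefore N = mg cos 26° + F sin 26° = 41.441 + 19.596 = 61.037 N, and kinetic friction down the slope is μN = 0.21 × 61.037 = 12.818 N.
Along the incline: F cos 26° − mg sin 26° − μN = ma, so 40.176 − 20.213 − 12.818 = 4.7 a, giving a = 1.5202 m/s².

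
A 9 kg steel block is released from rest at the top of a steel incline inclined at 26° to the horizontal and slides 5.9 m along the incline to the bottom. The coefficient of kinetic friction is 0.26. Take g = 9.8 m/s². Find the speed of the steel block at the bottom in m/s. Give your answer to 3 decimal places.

4.865 m/s

The weight component along the incline is mg sin 26° = 38.664 N and the normal force is N = mg cos 26° = 79.274 N.
Friction up the slope is f = μN = 0.26 × 79.274 = 20.611 N, so the net downslope force is 38.664 − 20.611 = 18.053 N and a = 18.053 / 9 = 2.0059 m/s².
Starting from rest over a distance of 5.9 m, v² = 2aL = 2 × 2.0059 × 5.9 = 23.6696, so v = 4.8651 m/s.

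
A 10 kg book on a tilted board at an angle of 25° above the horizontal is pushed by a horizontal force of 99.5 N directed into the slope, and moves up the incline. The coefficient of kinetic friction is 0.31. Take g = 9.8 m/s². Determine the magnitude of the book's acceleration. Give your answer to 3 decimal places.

The horizontal push has components F cos 25° = 99.5 × 0.9063 = 90.177 N up the incline and F sin 25° = 99.5 × 0.4226 = 42.049 N pressing into the surface.
The normal force is therefore N = mg cos 25° + F sin 25° = 88.817 + 42.049 = 130.866 N, and kinetic friction down the slope is μN = 0.31 × 130.866 = 40.568 N.
Along the incline: F cos 25° − mg sin 25° − μN = ma, so 90.177 − 41.415 − 40.568 = 10 a, giving a = 0.8194 m/s².

0.819 m/s²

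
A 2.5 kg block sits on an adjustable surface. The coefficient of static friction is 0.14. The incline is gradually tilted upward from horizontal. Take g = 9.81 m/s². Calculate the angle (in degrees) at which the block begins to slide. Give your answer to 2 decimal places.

7.97°

At the threshold of sliding, static friction is at its maximum μ_s N and exactly balances the weight component along the incline: mg sin θ = μ_s mg cos θ.
Hence tan θ = μ_s = 0.14, so θ = arctan(0.14) = 7.9696°.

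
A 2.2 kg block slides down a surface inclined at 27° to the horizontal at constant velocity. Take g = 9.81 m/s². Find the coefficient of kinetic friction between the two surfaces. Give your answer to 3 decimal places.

0.510

At constant velocity the net force along the incline is zero: mg sin 27° = μ mg cos 27°.
So μ = tan 27° = 0.4540 / 0.8910 = 0.5095.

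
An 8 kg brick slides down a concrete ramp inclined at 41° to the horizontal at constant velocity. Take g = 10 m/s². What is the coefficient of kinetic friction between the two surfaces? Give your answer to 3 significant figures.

At constant velocity the net force along the incline is zero: mg sin 41° = μ mg cos 41°.
So μ = tan 41° = 0.6561 / 0.7547 = 0.8694.

0.869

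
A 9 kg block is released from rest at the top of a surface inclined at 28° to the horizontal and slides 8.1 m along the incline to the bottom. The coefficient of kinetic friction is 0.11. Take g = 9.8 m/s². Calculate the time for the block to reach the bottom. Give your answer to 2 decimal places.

The weight component along the incline is mg sin 28° = 41.407 N and the normal force is N = mg cos 28° = 77.876 N.
Friction up the slope is f = μN = 0.11 × 77.876 = 8.566 N, so the net downslope force is 41.407 − 8.566 = 32.841 N and a = 32.841 / 9 = 3.6490 m/s².
Starting from rest, L = ½at², so t = √(2L/a) = √(2 × 8.1 / 3.6490) = 2.1070 s.

2.11 s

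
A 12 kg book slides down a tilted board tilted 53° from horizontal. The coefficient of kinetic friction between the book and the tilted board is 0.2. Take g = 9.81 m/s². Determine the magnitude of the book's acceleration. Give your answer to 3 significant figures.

6.65 m/s²

Resolving the weight along the incline: the component pulling the book down the slope is mg sin 53° = 12 × 9.81 × 0.7986 = 94.011 N, and the normal force is N = mg cos 53° = 12 × 9.81 × 0.6018 = 70.844 N.
Kinetic friction acts up the slope with magnitude f = μN = 0.2 × 70.844 = 14.169 N.
Net force along the incline is 94.011 − 14.169 = 79.842 N, so a = 79.842 / 12 = 6.6535 m/s².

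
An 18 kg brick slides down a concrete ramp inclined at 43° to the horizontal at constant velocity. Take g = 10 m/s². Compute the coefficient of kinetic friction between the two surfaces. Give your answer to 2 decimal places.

0.93

At constant velocity the net force along the incline is zero: mg sin 43° = μ mg cos 43°.
So μ = tan 43° = 0.6820 / 0.7314 = 0.9325.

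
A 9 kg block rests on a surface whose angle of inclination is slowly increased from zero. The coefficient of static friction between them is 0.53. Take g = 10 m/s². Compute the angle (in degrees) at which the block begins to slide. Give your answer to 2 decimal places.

27.92°

At the threshold of sliding, static friction is at its maximum μ_s N and exactly balances the weight component along the incline: mg sin θ = μ_s mg cos θ.
Hence tan θ = μ_s = 0.53, so θ = arctan(0.53) = 27.9236°.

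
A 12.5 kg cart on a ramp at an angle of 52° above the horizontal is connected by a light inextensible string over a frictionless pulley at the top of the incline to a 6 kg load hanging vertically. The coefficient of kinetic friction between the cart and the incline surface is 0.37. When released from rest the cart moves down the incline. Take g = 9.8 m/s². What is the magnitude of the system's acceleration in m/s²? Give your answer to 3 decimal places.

For the cart on the incline: the weight component along the slope is m₁g sin 52° = 12.5 × 9.8 × 0.7880 = 96.530 N and the normal force is N = m₁g cos 52° = 75.419 N.
Kinetic friction opposes the cart's motion down the incline: f = μN = 0.37 × 75.419 = 27.905 N acting up the slope.
Newton's second law for the cart (down-slope positive): 96.530 − 27.905 − T = 12.5 a. For the hanging load (upward positive): T − 6 × 9.8 = 6 a.
Adding the two equations eliminates T: 9.825 = 18.5 a, so a = 0.5311 m/s².

0.531 m/s²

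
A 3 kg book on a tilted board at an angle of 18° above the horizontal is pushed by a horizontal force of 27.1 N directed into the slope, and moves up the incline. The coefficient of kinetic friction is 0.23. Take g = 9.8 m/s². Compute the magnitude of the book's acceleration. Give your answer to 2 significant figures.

The horizontal push has components F cos 18° = 27.1 × 0.9511 = 25.775 N up the incline and F sin 18° = 27.1 × 0.3090 = 8.374 N pressing into the surface.
The normal force is therefore N = mg cos 18° + F sin 18° = 27.962 + 8.374 = 36.336 N, and kinetic friction down the slope is μN = 0.23 × 36.336 = 8.357 N.
Along the incline: F cos 18° − mg sin 18° − μN = ma, so 25.775 − 9.085 − 8.357 = 3 a, giving a = 2.7777 m/s².

2.8 m/s²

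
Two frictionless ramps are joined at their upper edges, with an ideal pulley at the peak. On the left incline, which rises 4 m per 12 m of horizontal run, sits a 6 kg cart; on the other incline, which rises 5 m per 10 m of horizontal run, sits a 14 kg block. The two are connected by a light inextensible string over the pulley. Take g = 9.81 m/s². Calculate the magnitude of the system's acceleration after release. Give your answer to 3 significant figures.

Resolve each weight along its own incline: the 6 kg mass has component 6 × 9.81 × sin 18.43° = 18.613 N down its slope, and the 14 kg mass has 14 × 9.81 × sin 26.57° = 61.420 N down its slope.
The 14 kg side's 61.420 N exceeds the other side's 18.613 N, so that mass slides down and the 6 kg mass slides up. Taking that direction as positive, Newton's second law for the whole system gives 61.420 − 18.613 = (6 + 14) a, so a = 42.807 / 20 = 2.1404 m/s².

2.14 m/s²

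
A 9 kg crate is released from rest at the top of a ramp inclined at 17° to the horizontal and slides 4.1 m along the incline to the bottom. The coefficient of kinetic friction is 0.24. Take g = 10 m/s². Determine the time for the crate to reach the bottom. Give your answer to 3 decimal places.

3.612 s

The weight component along the incline is mg sin 17° = 26.313 N and the normal force is N = mg cos 17° = 86.067 N.
Friction up the slope is f = μN = 0.24 × 86.067 = 20.656 N, so the net downslope force is 26.313 − 20.656 = 5.657 N and a = 5.657 / 9 = 0.6286 m/s².
Starting from rest, L = ½at², so t = √(2L/a) = √(2 × 4.1 / 0.6286) = 3.6118 s.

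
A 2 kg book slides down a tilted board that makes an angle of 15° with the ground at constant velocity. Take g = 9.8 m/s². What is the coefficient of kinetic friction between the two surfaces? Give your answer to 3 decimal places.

0.268

At constant velocity the net force along the incline is zero: mg sin 15° = μ mg cos 15°.
So μ = tan 15° = 0.2588 / 0.9659 = 0.2679.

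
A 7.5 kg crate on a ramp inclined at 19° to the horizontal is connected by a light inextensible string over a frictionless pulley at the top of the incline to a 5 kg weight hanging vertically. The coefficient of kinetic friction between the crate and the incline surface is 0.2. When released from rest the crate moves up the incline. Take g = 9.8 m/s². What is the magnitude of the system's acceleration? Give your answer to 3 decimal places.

0.894 m/s²

For the crate on the incline: the weight component along the slope is m₁g sin 19° = 7.5 × 9.8 × 0.3256 = 23.932 N and the normal force is N = m₁g cos 19° = 69.496 N.
Kinetic friction opposes the crate's motion up the incline: f = μN = 0.2 × 69.496 = 13.899 N acting down the slope.
Newton's second law for the crate (up-slope positive): T − 23.932 − 13.899 = 7.5 a. For the hanging weight (downward positive): 5 × 9.8 − T = 5 a.
Adding the two equations eliminates T: 11.169 = 12.5 a, so a = 0.8935 m/s².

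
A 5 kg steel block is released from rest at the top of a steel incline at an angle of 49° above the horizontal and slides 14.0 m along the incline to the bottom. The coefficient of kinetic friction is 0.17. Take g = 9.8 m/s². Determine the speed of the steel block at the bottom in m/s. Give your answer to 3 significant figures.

13.3 m/s

The weight component along the incline is mg sin 49° = 36.981 N and the normal force is N = mg cos 49° = 32.147 N.
Friction up the slope is f = μN = 0.17 × 32.147 = 5.465 N, so the net downslope force is 36.981 − 5.465 = 31.516 N and a = 31.516 / 5 = 6.3032 m/s².
Starting from rest over a distance of 14.0 m, v² = 2aL = 2 × 6.3032 × 14.0 = 176.4896, so v = 13.2849 m/s.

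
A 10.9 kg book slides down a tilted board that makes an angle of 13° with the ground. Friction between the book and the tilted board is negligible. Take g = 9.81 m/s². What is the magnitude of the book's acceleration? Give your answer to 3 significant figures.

Resolving the weight along the incline: the component pulling the book down the slope is mg sin 13° = 10.9 × 9.81 × 0.2250 = 24.059 N, and the normal force is N = mg cos 13° = 10.9 × 9.81 × 0.9744 = 104.192 N.
With no friction the net force along the incline is 24.059 N, so a = g sin 13° = 24.059 / 10.9 = 2.2072 m/s².

2.21 m/s²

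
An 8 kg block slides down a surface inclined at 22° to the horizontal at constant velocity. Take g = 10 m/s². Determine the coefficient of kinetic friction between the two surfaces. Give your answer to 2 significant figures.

0.40

At constant velocity the net force along the incline is zero: mg sin 22° = μ mg cos 22°.
So μ = tan 22° = 0.3746 / 0.9272 = 0.4040.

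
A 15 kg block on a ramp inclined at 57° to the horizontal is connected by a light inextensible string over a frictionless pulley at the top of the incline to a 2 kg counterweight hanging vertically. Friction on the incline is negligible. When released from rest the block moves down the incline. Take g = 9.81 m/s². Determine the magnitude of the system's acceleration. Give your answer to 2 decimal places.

6.11 m/s²

For the block on the incline: the weight component along the slope is m₁g sin 57° = 15 × 9.81 × 0.8387 = 123.415 N and the normal force is N = m₁g cos 57° = 80.144 N.
Newton's second law for the block (down-slope positive): 123.415 − T = 15 a. For the hanging counterweight (upward positive): T − 2 × 9.81 = 2 a.
Adding the two equations eliminates T: 103.795 = 17 a, so a = 6.1056 m/s².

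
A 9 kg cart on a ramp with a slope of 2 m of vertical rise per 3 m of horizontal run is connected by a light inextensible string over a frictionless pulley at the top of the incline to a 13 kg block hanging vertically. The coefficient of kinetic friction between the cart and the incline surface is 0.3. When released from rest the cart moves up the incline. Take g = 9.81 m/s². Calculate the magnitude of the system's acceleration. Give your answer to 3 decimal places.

For the cart on the incline: the weight component along the slope is m₁g sin 33.69° = 9 × 9.81 × 0.5547 = 48.974 N and the normal force is N = m₁g cos 33.69° = 73.462 N.
Kinetic friction opposes the cart's motion up the incline: f = μN = 0.3 × 73.462 = 22.039 N acting down the slope.
Newton's second law for the cart (up-slope positive): T − 48.974 − 22.039 = 9 a. For the hanging block (downward positive): 13 × 9.81 − T = 13 a.
Adding the two equations eliminates T: 56.517 = 22 a, so a = 2.5690 m/s².

2.569 m/s²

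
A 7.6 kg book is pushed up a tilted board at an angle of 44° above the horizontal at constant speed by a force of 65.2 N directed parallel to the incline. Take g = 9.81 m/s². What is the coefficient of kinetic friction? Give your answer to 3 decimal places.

At constant speed ΣF = 0 along the incline. The applied 65.2 N acts up the slope; the weight component mg sin 44° = 51.791 N and kinetic friction μN both act down the slope.
So 65.2 = 51.791 + μ × 53.631, giving μ = (65.2 − 51.791) / 53.631 = 0.2500.

0.250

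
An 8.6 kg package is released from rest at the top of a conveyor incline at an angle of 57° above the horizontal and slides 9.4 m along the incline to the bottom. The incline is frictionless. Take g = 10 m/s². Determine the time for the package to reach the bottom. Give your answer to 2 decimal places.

1.50 s

The weight component along the incline is mg sin 57° = 72.126 N and the normal force is N = mg cos 57° = 46.839 N.
With no friction, a = g sin 57° = 8.3867 m/s².
Starting from rest, L = ½at², so t = √(2L/a) = √(2 × 9.4 / 8.3867) = 1.4972 s.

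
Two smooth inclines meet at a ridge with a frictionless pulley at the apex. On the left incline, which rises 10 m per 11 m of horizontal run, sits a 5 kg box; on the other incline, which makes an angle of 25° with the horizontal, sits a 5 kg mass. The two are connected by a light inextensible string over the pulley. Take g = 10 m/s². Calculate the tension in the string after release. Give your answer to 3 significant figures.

Resolve each weight along its own incline: the 5 kg mass has component 5 × 10 × sin 42.27° = 33.634 N down its slope, and the 5 kg mass has 5 × 10 × sin 25° = 21.131 N down its slope.
The 5 kg side's 33.634 N exceeds the other side's 21.131 N, so that mass slides down and the 5 kg mass slides up. Taking that direction as positive, Newton's second law for the whole system gives 33.634 − 21.131 = (5 + 5) a, so a = 12.503 / 10 = 1.2503 m/s².
For the 5 kg mass (up-slope positive): T − 21.131 = 5 × 1.2503, so T = 27.383 N.

27.4 N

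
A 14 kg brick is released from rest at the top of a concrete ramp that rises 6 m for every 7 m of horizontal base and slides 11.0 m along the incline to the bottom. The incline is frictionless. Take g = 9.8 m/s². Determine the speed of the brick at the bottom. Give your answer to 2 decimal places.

The weight component along the incline is mg sin 40.60° = 89.289 N and the normal force is N = mg cos 40.60° = 104.170 N.
With no friction, a = g sin 40.60° = 6.3778 m/s².
Starting from rest over a distance of 11.0 m, v² = 2aL = 2 × 6.3778 × 11.0 = 140.3116, so v = 11.8453 m/s.

11.85 m/s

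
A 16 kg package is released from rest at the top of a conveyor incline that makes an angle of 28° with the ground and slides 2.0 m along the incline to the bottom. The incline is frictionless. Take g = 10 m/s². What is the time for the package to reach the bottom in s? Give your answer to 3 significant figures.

0.923 s

The weight component along the incline is mg sin 28° = 75.115 N and the normal force is N = mg cos 28° = 141.272 N.
With no friction, a = g sin 28° = 4.6947 m/s².
Starting from rest, L = ½at², so t = √(2L/a) = √(2 × 2.0 / 4.6947) = 0.9231 s.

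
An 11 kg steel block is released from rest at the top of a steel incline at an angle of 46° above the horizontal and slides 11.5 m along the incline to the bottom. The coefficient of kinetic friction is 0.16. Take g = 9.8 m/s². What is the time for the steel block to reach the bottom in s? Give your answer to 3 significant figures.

1.96 s

The weight component along the incline is mg sin 46° = 77.545 N and the normal force is N = mg cos 46° = 74.884 N.
Friction up the slope is f = μN = 0.16 × 74.884 = 11.981 N, so the net downslope force is 77.545 − 11.981 = 65.564 N and a = 65.564 / 11 = 5.9604 m/s².
Starting from rest, L = ½at², so t = √(2L/a) = √(2 × 11.5 / 5.9604) = 1.9644 s.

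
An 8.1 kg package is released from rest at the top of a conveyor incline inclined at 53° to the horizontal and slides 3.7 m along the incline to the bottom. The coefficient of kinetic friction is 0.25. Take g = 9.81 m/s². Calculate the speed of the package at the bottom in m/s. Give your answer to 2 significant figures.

6.9 m/s

The weight component along the incline is mg sin 53° = 63.460 N and the normal force is N = mg cos 53° = 47.821 N.
Friction up the slope is f = μN = 0.25 × 47.821 = 11.955 N, so the net downslope force is 63.460 − 11.955 = 51.505 N and a = 51.505 / 8.1 = 6.3586 m/s².
Starting from rest over a distance of 3.7 m, v² = 2aL = 2 × 6.3586 × 3.7 = 47.0536, so v = 6.8596 m/s.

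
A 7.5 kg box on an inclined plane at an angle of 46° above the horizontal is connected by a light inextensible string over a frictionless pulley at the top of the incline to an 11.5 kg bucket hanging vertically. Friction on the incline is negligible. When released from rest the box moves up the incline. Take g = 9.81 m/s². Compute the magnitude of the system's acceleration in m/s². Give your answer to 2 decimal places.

3.15 m/s²

For the box on the incline: the weight component along the slope is m₁g sin 46° = 7.5 × 9.81 × 0.7193 = 52.922 N and the normal force is N = m₁g cos 46° = 51.109 N.
Newton's second law for the box (up-slope positive): T − 52.922 = 7.5 a. For the hanging bucket (downward positive): 11.5 × 9.81 − T = 11.5 a.
Adding the two equations eliminates T: 59.893 = 19 a, so a = 3.1523 m/s².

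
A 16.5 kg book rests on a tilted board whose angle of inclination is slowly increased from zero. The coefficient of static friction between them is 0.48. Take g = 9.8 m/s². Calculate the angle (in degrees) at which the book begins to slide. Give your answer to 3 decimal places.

25.641°

At the threshold of sliding, static friction is at its maximum μ_s N and exactly balances the weight component along the incline: mg sin θ = μ_s mg cos θ.
Hence tan θ = μ_s = 0.48, so θ = arctan(0.48) = 25.6410°.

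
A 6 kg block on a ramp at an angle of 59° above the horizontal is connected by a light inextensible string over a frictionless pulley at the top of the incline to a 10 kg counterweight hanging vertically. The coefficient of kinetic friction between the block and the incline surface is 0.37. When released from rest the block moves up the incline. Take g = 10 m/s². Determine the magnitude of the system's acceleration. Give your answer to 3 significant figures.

2.32 m/s²

For the block on the incline: the weight component along the slope is m₁g sin 59° = 6 × 10 × 0.8572 = 51.432 N and the normal force is N = m₁g cos 59° = 30.902 N.
Kinetic friction opposes the block's motion up the incline: f = μN = 0.37 × 30.902 = 11.434 N acting down the slope.
Newton's second law for the block (up-slope positive): T − 51.432 − 11.434 = 6 a. For the hanging counterweight (downward positive): 10 × 10 − T = 10 a.
Adding the two equations eliminates T: 37.134 = 16 a, so a = 2.3209 m/s².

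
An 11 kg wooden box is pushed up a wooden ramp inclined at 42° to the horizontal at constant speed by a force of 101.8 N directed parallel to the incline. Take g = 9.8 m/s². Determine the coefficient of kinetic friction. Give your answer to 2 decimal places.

0.37

At constant speed ΣF = 0 along the incline. The applied 101.8 N acts up the slope; the weight component mg sin 42° = 72.132 N and kinetic friction μN both act down the slope.
So 101.8 = 72.132 + μ × 80.111, giving μ = (101.8 − 72.132) / 80.111 = 0.3703.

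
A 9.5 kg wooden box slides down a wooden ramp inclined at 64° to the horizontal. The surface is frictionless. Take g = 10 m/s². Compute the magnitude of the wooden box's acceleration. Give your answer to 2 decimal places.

Resolving the weight along the incline: the component pulling the wooden box down the slope is mg sin 64° = 9.5 × 10 × 0.8988 = 85.386 N, and the normal force is N = mg cos 64° = 9.5 × 10 × 0.4384 = 41.648 N.
With no friction the net force along the incline is 85.386 N, so a = g sin 64° = 85.386 / 9.5 = 8.9880 m/s².

8.99 m/s²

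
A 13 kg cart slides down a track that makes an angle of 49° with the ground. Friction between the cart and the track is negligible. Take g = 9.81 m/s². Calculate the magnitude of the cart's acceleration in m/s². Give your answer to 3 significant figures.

7.40 m/s²

Resolving the weight along the incline: the component pulling the cart down the slope is mg sin 49° = 13 × 9.81 × 0.7547 = 96.247 N, and the normal force is N = mg cos 49° = 13 × 9.81 × 0.6561 = 83.672 N.
With no friction the net force along the incline is 96.247 N, so a = g sin 49° = 96.247 / 13 = 7.4036 m/s².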